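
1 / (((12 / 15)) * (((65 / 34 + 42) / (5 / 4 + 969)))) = 329885 / 11944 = 27.62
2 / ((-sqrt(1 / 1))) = -2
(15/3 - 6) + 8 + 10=17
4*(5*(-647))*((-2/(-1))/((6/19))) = -245860/3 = -81953.33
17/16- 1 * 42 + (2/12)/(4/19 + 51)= -1911793/46704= -40.93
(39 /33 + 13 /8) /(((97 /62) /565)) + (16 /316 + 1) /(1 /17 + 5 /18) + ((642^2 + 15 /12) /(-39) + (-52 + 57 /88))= -9602.93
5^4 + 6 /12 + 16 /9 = 11291 /18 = 627.28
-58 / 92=-29 / 46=-0.63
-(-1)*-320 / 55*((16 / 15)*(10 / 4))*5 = -2560 / 33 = -77.58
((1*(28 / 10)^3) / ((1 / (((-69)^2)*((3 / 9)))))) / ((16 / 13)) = 7076433 / 250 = 28305.73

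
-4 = -4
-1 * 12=-12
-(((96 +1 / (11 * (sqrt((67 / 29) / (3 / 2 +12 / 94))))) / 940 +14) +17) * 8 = -58472 / 235 - 3 * sqrt(3104914) / 8140165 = -248.82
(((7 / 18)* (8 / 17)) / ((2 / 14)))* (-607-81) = -134848 / 153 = -881.36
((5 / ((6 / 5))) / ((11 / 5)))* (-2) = -125 / 33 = -3.79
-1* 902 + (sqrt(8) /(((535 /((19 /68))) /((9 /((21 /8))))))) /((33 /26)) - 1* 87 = -989.00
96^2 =9216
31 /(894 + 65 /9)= 279 /8111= 0.03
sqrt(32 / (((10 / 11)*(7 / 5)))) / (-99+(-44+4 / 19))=-0.04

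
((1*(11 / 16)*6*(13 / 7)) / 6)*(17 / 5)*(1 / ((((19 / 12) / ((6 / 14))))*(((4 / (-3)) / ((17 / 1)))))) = -1115829 / 74480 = -14.98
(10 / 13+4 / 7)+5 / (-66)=7597 / 6006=1.26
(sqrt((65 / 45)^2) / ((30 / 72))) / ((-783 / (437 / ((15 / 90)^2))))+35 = -45221 / 1305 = -34.65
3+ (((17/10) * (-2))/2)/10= 283/100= 2.83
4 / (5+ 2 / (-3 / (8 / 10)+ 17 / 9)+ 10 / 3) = 804 / 1459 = 0.55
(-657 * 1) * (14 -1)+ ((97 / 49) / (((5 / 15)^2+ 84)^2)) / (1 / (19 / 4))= -959304506481 / 112317604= -8541.00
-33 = -33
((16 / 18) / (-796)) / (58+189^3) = -2 / 12091626657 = -0.00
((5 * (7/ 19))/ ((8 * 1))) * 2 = 35/ 76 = 0.46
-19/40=-0.48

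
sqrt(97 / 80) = sqrt(485) / 20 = 1.10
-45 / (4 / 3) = -33.75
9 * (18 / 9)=18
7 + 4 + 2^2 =15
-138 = -138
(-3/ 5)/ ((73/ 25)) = -15/ 73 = -0.21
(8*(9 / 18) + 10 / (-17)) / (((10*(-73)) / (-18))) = 0.08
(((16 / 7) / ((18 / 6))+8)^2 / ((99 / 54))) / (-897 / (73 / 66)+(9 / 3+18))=-4942976 / 93250773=-0.05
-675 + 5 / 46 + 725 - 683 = -29113 / 46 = -632.89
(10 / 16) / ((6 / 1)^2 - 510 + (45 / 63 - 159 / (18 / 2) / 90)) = -4725 / 3579524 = -0.00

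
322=322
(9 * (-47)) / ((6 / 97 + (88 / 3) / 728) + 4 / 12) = -3733821 / 3844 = -971.34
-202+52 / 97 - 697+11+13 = -84823 / 97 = -874.46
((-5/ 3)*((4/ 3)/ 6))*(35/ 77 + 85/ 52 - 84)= 234265/ 7722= 30.34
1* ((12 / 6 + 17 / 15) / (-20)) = -0.16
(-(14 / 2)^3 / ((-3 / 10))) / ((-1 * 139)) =-3430 / 417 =-8.23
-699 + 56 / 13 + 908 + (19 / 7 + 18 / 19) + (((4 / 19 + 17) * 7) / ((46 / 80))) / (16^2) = 277144535 / 1272544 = 217.79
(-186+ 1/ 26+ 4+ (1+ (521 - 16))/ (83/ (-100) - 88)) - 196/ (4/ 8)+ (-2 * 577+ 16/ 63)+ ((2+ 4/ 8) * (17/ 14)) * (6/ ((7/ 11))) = -1378065155/ 808353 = -1704.78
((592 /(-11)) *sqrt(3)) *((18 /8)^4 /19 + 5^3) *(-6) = 68216271 *sqrt(3) /1672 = 70666.30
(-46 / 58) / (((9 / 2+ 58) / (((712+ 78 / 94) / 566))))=-0.02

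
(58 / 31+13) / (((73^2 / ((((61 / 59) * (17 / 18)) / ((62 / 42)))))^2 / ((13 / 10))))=315789634433 / 1060188394951263960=0.00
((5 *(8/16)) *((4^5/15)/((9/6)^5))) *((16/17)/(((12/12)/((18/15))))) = 524288/20655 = 25.38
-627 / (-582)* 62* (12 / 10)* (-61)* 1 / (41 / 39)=-92481246 / 19885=-4650.80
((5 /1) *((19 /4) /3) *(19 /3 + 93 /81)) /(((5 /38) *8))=36461 /648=56.27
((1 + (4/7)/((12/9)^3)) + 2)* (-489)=-177507/112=-1584.88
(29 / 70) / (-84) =-29 / 5880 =-0.00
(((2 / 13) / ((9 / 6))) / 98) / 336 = 1 / 321048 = 0.00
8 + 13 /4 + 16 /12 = 151 /12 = 12.58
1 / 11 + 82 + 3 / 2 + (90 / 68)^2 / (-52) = 55250709 / 661232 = 83.56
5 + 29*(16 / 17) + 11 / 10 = 5677 / 170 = 33.39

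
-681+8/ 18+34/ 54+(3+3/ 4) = -73027/ 108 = -676.18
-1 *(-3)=3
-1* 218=-218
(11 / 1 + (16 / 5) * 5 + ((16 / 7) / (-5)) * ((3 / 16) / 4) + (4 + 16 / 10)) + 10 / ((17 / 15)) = 98537 / 2380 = 41.40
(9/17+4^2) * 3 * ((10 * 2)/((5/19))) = 64068/17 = 3768.71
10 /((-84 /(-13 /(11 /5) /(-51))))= -325 /23562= -0.01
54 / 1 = 54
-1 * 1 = -1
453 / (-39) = -11.62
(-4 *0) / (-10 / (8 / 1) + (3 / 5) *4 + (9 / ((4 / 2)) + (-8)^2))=0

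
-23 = -23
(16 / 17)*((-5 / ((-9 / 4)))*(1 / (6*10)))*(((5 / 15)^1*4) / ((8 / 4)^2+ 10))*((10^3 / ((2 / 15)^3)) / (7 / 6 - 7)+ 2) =-16199552 / 67473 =-240.09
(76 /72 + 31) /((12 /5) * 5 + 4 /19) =10963 /4176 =2.63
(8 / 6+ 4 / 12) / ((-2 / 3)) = -2.50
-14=-14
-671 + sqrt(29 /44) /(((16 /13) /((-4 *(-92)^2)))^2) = -671 + 378345032 *sqrt(319) /11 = 614313723.93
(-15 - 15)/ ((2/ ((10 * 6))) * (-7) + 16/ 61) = -1035.85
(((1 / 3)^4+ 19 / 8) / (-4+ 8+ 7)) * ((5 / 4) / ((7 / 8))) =1105 / 3564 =0.31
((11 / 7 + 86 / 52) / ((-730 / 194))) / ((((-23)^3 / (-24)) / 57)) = -38946276 / 404126905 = -0.10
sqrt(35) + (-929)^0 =1 + sqrt(35) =6.92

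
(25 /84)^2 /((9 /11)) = 6875 /63504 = 0.11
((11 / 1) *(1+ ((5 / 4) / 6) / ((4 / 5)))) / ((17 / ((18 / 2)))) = 3993 / 544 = 7.34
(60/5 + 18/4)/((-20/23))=-759/40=-18.98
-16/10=-8/5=-1.60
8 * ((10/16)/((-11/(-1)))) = 5/11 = 0.45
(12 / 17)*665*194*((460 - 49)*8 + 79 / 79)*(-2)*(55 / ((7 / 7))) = -560094334800 / 17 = -32946725576.47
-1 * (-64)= 64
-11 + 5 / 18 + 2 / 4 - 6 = -146 / 9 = -16.22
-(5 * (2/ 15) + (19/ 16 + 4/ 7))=-815/ 336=-2.43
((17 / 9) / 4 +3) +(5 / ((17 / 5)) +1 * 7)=7309 / 612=11.94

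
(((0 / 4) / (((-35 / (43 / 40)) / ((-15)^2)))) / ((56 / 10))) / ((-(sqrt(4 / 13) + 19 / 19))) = 0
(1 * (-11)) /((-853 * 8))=11 /6824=0.00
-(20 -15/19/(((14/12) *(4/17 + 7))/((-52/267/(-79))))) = -766792020/38340043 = -20.00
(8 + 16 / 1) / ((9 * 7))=8 / 21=0.38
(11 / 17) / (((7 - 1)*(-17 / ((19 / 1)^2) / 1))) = -3971 / 1734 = -2.29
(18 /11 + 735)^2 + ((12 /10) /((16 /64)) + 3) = 328297764 /605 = 542640.93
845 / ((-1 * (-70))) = 169 / 14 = 12.07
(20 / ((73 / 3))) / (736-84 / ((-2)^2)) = 12 / 10439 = 0.00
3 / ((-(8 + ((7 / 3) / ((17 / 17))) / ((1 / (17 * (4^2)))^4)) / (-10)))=45 / 19157712908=0.00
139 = 139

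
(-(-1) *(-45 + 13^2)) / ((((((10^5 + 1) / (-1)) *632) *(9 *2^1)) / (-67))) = 2077 / 284402844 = 0.00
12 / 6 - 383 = -381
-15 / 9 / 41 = -5 / 123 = -0.04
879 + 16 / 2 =887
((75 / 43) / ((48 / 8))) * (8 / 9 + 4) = 550 / 387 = 1.42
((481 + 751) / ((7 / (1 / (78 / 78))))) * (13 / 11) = 208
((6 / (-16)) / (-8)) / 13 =3 / 832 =0.00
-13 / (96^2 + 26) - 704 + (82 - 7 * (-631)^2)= -2787749.00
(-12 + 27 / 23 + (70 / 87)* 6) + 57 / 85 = -302066 / 56695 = -5.33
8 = 8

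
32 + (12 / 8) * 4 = 38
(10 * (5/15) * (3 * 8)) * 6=480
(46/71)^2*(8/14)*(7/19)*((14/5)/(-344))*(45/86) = -0.00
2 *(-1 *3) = -6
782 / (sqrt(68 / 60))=46 * sqrt(255)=734.56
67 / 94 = 0.71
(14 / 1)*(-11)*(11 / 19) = -1694 / 19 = -89.16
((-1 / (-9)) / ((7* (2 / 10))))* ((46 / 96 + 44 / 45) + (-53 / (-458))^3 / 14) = 22047176423 / 190654709364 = 0.12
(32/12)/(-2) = -4/3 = -1.33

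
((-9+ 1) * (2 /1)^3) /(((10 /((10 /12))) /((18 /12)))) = -8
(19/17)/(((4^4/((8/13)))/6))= 57/3536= 0.02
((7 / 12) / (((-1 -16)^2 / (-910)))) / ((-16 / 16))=3185 / 1734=1.84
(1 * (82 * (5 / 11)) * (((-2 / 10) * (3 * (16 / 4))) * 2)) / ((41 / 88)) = -384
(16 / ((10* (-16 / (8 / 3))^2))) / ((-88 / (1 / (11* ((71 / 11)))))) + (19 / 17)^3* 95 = 91602625987 / 690669540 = 132.63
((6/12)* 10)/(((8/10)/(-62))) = -775/2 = -387.50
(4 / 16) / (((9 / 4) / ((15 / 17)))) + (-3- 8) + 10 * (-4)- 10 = -3106 / 51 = -60.90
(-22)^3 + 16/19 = -202296/19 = -10647.16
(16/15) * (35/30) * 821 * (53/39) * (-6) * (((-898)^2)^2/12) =-792286771478770624/1755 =-451445453834057.34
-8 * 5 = -40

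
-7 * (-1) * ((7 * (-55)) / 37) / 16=-2695 / 592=-4.55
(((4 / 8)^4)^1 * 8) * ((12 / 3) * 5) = 10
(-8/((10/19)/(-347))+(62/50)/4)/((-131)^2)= 527471/1716100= 0.31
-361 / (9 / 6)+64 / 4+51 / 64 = -223.87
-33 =-33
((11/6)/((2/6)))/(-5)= -11/10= -1.10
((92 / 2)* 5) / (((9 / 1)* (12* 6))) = 115 / 324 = 0.35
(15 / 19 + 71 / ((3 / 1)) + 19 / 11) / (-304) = -0.09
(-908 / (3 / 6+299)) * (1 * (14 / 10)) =-12712 / 2995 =-4.24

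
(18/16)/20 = 9/160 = 0.06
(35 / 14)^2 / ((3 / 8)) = 50 / 3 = 16.67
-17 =-17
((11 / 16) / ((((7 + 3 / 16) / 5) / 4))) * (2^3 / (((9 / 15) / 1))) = 1760 / 69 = 25.51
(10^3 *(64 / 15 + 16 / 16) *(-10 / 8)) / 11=-19750 / 33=-598.48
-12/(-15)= 4/5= 0.80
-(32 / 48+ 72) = -218 / 3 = -72.67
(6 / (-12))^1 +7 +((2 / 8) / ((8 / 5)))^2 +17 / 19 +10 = 338907 / 19456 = 17.42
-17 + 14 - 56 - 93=-152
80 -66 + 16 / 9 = 142 / 9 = 15.78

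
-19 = -19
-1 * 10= -10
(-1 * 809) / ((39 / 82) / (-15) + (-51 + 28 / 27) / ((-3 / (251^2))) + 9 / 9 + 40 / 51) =-0.00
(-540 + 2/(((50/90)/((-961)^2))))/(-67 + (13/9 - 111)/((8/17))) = -598344408/53965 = -11087.64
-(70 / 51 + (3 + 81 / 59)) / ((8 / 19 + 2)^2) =-1560242 / 1591761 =-0.98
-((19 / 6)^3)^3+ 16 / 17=-5485529619107 / 171320832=-32019.05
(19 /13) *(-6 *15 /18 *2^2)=-29.23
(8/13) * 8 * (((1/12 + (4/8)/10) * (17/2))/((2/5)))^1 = 544/39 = 13.95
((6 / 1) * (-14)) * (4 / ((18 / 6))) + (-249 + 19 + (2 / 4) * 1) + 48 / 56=-4769 / 14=-340.64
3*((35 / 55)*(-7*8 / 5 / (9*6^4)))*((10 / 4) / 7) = -7 / 10692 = -0.00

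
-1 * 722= -722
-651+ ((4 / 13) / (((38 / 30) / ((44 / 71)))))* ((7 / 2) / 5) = -11414739 / 17537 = -650.89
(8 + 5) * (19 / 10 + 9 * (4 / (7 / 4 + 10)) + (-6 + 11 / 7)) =22893 / 3290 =6.96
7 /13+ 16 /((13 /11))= 183 /13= 14.08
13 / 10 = 1.30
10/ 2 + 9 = 14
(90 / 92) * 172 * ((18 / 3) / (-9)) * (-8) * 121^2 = 302190240 / 23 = 13138706.09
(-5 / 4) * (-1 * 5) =25 / 4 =6.25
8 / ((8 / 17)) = 17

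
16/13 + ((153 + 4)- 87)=926/13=71.23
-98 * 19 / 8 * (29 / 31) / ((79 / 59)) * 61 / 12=-97169401 / 117552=-826.61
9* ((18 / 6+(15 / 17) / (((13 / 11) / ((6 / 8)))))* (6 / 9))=9441 / 442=21.36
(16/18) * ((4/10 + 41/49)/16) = 101/1470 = 0.07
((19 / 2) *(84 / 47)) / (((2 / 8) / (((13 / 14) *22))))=65208 / 47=1387.40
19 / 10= 1.90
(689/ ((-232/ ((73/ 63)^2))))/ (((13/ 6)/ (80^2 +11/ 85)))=-1766078561/ 149940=-11778.57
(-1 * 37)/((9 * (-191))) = 0.02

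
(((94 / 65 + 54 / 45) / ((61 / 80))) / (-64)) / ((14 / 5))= -215 / 11102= -0.02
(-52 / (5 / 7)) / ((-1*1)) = 364 / 5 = 72.80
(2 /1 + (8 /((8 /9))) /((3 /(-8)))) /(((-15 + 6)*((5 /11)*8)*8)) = 121 /1440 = 0.08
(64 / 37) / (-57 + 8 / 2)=-64 / 1961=-0.03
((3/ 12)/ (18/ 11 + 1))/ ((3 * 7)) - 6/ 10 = -7253/ 12180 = -0.60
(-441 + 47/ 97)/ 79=-42730/ 7663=-5.58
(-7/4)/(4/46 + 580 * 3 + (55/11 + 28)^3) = -161/3466292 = -0.00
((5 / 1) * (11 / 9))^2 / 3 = 3025 / 243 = 12.45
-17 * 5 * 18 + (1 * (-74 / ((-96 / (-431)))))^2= 250781689 / 2304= 108846.22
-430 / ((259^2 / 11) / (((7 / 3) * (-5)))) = 23650 / 28749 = 0.82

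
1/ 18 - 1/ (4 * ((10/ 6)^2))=-31/ 900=-0.03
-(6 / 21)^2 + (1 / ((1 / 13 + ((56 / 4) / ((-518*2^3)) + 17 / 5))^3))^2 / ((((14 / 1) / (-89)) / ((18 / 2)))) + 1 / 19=-567515563151868458833746473443 / 9216688908511521327648549287979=-0.06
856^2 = 732736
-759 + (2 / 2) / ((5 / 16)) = -3779 / 5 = -755.80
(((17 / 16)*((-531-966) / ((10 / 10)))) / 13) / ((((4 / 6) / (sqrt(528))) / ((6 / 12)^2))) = -76347*sqrt(33) / 416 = -1054.28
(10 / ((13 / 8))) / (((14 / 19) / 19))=14440 / 91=158.68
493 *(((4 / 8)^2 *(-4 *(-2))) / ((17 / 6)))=348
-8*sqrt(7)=-21.17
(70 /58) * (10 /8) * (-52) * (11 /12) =-71.91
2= 2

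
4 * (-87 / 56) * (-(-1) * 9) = -55.93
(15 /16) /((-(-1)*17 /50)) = 375 /136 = 2.76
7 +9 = 16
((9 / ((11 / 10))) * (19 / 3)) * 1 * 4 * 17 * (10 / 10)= 3523.64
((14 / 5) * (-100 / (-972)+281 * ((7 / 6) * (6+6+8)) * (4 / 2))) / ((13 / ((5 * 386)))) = 17220197260 / 3159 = 5451154.56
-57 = -57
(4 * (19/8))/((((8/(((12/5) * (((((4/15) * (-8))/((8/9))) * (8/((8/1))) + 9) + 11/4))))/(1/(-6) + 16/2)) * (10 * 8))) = 166991/64000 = 2.61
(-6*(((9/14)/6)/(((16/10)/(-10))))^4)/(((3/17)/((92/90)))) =-6.99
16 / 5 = 3.20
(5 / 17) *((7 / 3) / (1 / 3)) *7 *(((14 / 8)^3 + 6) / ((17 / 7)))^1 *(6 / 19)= 3740415 / 175712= 21.29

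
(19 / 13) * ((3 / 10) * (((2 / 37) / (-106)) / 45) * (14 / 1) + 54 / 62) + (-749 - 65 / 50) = -88791509531 / 118542450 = -749.03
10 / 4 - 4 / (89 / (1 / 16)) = 889 / 356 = 2.50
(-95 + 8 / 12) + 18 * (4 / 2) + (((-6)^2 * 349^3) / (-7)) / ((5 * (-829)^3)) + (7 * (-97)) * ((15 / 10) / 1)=-128825081043931 / 119641785690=-1076.76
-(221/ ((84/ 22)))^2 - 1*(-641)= -4779037/ 1764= -2709.20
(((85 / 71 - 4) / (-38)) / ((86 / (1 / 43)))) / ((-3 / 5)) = -995 / 29931612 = -0.00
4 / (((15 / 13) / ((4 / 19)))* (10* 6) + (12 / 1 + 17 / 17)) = 0.01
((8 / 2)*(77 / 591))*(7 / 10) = 1078 / 2955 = 0.36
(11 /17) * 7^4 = 26411 /17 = 1553.59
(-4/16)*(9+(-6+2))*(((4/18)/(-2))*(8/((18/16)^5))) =327680/531441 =0.62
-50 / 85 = -10 / 17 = -0.59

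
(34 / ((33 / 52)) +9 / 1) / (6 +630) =2065 / 20988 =0.10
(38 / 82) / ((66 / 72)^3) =32832 / 54571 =0.60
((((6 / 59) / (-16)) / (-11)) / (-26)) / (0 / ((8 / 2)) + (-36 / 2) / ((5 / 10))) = 1 / 1619904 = 0.00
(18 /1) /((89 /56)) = 1008 /89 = 11.33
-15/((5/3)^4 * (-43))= 0.05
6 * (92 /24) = 23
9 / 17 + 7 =128 / 17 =7.53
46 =46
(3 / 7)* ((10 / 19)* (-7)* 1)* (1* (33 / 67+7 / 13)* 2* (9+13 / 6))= -8980 / 247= -36.36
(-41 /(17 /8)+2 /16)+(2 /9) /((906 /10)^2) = -4814811967 /251175816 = -19.17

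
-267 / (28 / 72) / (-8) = 2403 / 28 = 85.82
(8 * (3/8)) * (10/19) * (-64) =-1920/19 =-101.05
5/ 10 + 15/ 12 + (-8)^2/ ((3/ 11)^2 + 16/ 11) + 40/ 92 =749633/ 17020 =44.04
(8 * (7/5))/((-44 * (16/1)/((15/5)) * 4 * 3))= -7/1760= -0.00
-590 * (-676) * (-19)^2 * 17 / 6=407946846.67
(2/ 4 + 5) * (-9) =-99/ 2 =-49.50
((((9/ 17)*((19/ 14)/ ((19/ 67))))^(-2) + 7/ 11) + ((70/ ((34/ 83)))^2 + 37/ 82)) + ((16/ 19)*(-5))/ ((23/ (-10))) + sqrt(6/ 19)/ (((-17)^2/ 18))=18*sqrt(114)/ 5491 + 1209652393124328631/ 41420986836174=29203.89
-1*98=-98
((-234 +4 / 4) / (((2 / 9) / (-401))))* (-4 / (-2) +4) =2522691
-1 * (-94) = 94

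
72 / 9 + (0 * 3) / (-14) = 8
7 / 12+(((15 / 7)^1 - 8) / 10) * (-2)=737 / 420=1.75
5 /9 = 0.56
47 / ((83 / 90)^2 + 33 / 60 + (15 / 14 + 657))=1332450 / 18696029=0.07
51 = 51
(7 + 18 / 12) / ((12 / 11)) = 187 / 24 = 7.79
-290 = -290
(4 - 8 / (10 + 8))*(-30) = -320 / 3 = -106.67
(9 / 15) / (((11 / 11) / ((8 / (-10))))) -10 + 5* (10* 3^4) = 100988 / 25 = 4039.52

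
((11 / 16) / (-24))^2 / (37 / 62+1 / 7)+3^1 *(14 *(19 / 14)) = 1349027473 / 23666688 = 57.00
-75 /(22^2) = -75 /484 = -0.15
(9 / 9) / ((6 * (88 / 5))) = 5 / 528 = 0.01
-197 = -197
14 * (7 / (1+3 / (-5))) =245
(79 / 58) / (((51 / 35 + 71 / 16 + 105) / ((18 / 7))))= 56880 / 1800929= 0.03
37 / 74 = 0.50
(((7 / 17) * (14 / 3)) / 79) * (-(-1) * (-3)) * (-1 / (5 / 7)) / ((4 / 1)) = 343 / 13430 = 0.03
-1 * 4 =-4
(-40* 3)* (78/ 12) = -780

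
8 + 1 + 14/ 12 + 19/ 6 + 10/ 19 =790/ 57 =13.86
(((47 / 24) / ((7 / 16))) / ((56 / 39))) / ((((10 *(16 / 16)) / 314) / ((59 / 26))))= 435361 / 1960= 222.12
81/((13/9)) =729/13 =56.08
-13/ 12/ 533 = -0.00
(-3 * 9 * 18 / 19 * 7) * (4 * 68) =-925344 / 19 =-48702.32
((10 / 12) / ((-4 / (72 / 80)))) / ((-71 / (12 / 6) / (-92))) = -69 / 142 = -0.49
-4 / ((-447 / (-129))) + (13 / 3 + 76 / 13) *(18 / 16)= 159571 / 15496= 10.30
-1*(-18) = 18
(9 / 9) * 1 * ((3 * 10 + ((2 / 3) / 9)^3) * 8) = 4723984 / 19683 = 240.00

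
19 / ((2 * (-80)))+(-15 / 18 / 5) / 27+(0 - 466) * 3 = -18119699 / 12960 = -1398.12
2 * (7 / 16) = 7 / 8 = 0.88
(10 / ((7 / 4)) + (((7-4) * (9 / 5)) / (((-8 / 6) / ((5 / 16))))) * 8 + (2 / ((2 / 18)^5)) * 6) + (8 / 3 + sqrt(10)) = sqrt(10) + 119042491 / 168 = 708589.42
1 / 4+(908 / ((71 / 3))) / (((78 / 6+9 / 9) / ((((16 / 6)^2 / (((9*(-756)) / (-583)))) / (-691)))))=0.25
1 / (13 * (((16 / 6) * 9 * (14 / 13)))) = 1 / 336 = 0.00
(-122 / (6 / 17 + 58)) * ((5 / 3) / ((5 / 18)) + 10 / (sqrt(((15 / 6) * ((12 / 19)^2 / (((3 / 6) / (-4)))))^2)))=-2166293 / 142848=-15.17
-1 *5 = -5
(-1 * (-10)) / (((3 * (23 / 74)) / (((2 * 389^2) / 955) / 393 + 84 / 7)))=711350456 / 5179347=137.34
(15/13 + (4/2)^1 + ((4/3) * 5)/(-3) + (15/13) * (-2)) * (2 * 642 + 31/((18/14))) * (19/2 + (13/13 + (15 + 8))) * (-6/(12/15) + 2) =1396948861/4212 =331659.27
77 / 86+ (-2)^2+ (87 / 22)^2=427349 / 20812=20.53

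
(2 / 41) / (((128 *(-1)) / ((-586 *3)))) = 879 / 1312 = 0.67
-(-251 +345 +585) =-679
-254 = -254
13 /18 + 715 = 12883 /18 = 715.72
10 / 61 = 0.16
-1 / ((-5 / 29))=29 / 5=5.80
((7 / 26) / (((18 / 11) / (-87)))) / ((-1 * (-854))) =-319 / 19032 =-0.02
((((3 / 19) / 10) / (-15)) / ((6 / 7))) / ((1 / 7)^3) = -2401 / 5700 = -0.42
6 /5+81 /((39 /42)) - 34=3538 /65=54.43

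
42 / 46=21 / 23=0.91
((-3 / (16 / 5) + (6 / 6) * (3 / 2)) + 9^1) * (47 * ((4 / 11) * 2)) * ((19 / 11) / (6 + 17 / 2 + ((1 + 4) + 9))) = 2397 / 121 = 19.81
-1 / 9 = -0.11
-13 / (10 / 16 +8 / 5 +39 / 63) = -10920 / 2389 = -4.57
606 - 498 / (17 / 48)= -13602 / 17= -800.12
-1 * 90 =-90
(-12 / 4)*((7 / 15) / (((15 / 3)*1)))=-7 / 25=-0.28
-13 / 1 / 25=-13 / 25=-0.52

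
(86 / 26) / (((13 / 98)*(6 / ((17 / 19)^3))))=10351691 / 3477513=2.98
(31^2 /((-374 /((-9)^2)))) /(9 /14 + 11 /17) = -544887 /3377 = -161.35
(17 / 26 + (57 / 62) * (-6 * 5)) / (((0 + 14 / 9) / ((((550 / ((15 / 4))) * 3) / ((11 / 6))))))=-11719620 / 2821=-4154.42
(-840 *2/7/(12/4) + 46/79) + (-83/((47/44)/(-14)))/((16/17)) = 7993357/7426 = 1076.40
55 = 55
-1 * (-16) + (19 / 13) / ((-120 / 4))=6221 / 390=15.95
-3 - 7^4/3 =-2410/3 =-803.33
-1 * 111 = -111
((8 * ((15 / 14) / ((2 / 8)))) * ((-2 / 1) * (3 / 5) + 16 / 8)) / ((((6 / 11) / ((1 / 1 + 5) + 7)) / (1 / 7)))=4576 / 49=93.39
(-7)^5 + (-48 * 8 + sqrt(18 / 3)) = -17191 + sqrt(6) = -17188.55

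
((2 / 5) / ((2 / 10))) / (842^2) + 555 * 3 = 590212531 / 354482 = 1665.00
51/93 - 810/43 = -24379/1333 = -18.29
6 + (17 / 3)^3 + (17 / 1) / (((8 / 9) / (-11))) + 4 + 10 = -1817 / 216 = -8.41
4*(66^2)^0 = 4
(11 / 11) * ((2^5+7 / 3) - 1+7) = 121 / 3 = 40.33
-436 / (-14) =218 / 7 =31.14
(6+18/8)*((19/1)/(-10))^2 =11913/400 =29.78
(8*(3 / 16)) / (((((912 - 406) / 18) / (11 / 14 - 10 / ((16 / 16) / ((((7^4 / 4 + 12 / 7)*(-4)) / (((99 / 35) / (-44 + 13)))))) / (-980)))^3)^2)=7583439473312939834796851490406695264 / 6430662515409775130945848236769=1179262.55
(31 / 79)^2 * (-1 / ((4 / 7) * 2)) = -6727 / 49928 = -0.13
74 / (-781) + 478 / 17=372060 / 13277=28.02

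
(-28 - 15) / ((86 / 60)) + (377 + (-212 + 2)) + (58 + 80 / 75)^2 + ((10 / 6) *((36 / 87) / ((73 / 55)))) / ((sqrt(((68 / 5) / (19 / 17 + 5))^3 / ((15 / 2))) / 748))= 31460000 *sqrt(39) / 611813 + 815821 / 225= 3946.99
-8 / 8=-1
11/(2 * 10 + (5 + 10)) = 11/35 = 0.31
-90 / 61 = -1.48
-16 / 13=-1.23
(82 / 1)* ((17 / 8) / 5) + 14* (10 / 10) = 977 / 20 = 48.85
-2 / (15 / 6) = -0.80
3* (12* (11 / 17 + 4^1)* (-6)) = -17064 / 17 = -1003.76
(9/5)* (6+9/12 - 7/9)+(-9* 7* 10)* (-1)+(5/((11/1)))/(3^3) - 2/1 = 758855/1188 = 638.77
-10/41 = -0.24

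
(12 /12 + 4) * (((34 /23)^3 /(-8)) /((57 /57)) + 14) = 827125 /12167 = 67.98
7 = 7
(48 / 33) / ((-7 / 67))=-1072 / 77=-13.92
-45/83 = -0.54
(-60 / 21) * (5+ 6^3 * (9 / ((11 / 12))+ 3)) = -7924.94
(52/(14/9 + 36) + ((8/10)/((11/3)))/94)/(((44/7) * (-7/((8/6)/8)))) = -1942/369655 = -0.01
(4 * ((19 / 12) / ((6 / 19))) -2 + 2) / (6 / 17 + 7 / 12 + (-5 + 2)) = -12274 / 1263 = -9.72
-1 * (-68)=68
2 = 2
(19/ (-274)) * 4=-38/ 137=-0.28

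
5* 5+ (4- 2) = 27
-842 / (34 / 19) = -7999 / 17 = -470.53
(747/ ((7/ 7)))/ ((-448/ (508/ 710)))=-94869/ 79520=-1.19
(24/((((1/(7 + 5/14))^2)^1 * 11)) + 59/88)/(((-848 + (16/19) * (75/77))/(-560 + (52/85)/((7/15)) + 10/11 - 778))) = 2126730567079/11356842112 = 187.26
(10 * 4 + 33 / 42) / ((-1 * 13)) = -571 / 182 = -3.14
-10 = -10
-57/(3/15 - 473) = 95/788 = 0.12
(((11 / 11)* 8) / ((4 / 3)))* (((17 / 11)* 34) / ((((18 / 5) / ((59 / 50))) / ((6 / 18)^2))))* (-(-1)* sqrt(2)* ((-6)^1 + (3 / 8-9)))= -221663* sqrt(2) / 1320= -237.48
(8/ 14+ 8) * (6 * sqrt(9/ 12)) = 180 * sqrt(3)/ 7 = 44.54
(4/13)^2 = 16/169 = 0.09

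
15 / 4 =3.75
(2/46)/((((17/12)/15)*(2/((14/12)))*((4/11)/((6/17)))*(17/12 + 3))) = 20790/352291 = 0.06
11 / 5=2.20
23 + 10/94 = 1086/47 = 23.11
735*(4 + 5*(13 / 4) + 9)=85995 / 4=21498.75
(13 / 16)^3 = 2197 / 4096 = 0.54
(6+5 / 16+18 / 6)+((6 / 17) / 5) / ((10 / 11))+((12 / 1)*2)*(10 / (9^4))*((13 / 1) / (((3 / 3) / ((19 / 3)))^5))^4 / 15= 116808466833001549642046538660141533 / 155562188693734800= 750879553790348285.47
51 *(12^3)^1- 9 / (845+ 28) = 8548415 / 97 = 88127.99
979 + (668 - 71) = 1576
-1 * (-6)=6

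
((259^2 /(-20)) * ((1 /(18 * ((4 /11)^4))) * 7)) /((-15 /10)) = 6874930447 /138240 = 49731.85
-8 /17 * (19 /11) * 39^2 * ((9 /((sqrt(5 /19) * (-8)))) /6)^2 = -4941729 /29920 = -165.16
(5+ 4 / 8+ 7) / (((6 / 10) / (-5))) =-625 / 6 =-104.17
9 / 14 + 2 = 2.64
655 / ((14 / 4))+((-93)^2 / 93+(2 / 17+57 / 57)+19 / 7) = 33793 / 119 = 283.97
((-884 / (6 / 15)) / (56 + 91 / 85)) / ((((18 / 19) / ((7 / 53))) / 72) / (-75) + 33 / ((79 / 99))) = -28196285000 / 30110645103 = -0.94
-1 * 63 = -63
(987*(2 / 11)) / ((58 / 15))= 14805 / 319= 46.41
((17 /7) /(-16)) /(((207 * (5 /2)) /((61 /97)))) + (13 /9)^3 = 1372337963 /455391720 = 3.01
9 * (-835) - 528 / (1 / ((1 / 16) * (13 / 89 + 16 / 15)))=-3361984 / 445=-7555.02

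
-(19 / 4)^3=-6859 / 64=-107.17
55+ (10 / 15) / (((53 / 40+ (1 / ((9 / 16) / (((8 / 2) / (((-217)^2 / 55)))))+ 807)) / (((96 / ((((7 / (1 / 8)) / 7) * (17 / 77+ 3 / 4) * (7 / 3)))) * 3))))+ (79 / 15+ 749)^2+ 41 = 569014.22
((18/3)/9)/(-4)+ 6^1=35/6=5.83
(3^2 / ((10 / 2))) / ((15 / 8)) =24 / 25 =0.96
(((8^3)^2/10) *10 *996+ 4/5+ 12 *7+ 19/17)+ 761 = 22193183028/85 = 261096270.92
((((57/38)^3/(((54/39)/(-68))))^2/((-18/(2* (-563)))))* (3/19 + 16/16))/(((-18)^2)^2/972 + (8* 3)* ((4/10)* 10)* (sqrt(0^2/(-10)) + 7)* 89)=33.21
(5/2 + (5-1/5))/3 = 2.43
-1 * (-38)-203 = -165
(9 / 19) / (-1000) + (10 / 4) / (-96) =-12091 / 456000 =-0.03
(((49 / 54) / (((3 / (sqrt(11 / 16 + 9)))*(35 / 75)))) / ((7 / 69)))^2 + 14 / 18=2053907 / 5184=396.20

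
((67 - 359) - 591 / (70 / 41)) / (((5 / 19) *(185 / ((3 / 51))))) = -848749 / 1100750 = -0.77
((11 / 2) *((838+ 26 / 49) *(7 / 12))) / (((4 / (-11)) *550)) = -2354 / 175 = -13.45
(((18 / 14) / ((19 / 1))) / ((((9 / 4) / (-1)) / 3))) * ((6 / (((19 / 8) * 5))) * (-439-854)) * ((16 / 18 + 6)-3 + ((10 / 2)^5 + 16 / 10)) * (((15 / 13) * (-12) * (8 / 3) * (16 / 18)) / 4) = -248692047872 / 164255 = -1514060.75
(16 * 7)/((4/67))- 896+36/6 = 986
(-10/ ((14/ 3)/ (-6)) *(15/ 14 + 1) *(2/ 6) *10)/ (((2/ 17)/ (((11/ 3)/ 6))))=135575/ 294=461.14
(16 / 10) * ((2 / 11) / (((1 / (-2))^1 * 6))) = -16 / 165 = -0.10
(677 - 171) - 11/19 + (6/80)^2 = 15364971/30400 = 505.43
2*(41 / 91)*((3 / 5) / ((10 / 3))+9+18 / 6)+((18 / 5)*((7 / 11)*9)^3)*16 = 4685627517 / 432575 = 10831.94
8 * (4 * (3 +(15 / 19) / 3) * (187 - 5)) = 361088 / 19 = 19004.63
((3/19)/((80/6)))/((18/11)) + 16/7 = 24397/10640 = 2.29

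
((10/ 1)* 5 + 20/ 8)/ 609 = 5/ 58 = 0.09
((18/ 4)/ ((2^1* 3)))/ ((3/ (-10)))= -5/ 2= -2.50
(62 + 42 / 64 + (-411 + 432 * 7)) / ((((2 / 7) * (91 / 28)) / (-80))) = -2996735 / 13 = -230518.08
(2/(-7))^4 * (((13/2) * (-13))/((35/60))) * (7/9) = -5408/7203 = -0.75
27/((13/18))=37.38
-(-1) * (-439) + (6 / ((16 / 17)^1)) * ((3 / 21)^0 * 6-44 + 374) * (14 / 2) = 14555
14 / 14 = 1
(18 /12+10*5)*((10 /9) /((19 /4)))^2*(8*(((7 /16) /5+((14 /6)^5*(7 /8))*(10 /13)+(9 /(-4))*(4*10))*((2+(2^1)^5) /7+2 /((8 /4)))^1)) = -3701978760080 /646606233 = -5725.24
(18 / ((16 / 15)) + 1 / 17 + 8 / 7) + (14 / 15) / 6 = 18.23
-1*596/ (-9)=596/ 9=66.22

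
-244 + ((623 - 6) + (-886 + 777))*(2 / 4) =10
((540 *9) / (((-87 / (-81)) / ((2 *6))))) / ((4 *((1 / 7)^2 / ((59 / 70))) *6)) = 2709693 / 29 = 93437.69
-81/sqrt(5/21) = -81*sqrt(105)/5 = -166.00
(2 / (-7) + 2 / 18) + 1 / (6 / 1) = -1 / 126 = -0.01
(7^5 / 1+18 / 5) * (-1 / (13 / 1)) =-84053 / 65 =-1293.12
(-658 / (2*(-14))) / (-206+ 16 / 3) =-141 / 1204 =-0.12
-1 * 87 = -87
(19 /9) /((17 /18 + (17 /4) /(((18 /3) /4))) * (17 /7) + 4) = 133 /830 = 0.16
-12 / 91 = -0.13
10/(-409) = -10/409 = -0.02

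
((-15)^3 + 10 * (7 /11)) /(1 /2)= -74110 /11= -6737.27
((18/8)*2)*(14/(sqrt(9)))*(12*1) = 252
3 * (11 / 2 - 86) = -483 / 2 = -241.50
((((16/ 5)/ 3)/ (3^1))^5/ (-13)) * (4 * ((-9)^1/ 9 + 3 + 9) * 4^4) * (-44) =519691042816/ 2398865625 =216.64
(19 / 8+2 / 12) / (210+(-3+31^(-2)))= 58621 / 4774272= 0.01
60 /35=12 /7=1.71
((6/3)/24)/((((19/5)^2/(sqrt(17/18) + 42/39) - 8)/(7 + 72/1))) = -120492775 * sqrt(34)/201671672 - 519245275/151253754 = -6.92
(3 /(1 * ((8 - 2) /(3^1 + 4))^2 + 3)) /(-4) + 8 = 1903 /244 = 7.80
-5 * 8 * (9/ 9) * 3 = -120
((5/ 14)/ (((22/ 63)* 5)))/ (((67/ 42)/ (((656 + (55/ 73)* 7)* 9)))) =763.11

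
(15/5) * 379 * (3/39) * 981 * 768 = 856624896/13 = 65894222.77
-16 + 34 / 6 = -31 / 3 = -10.33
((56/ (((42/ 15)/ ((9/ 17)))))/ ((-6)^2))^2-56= -16159/ 289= -55.91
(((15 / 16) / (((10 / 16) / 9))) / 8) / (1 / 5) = 135 / 16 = 8.44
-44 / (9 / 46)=-2024 / 9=-224.89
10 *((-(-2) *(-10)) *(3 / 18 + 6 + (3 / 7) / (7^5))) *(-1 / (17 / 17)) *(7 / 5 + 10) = 14060.06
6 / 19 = 0.32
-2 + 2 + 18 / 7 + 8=74 / 7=10.57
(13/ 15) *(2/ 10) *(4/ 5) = 52/ 375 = 0.14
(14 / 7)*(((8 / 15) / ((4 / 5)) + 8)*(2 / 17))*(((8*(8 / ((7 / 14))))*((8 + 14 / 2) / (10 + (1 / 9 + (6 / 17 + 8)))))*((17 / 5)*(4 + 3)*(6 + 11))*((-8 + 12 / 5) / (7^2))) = -138498048 / 14125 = -9805.17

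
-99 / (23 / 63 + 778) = -6237 / 49037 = -0.13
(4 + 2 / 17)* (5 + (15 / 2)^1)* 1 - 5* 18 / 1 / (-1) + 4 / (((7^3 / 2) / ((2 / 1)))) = 825187 / 5831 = 141.52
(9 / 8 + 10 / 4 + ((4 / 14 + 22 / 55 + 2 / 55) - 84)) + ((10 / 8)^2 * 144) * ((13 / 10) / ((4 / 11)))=279018 / 385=724.72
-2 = -2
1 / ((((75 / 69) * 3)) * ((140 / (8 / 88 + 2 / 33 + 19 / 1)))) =3634 / 86625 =0.04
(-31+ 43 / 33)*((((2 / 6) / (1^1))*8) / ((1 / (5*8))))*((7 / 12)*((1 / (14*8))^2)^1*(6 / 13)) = -175 / 2574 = -0.07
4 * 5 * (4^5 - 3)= 20420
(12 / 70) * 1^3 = 6 / 35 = 0.17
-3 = -3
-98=-98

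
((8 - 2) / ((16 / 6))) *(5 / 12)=15 / 16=0.94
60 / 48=5 / 4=1.25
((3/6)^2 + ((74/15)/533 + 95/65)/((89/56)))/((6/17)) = 56874707/17077320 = 3.33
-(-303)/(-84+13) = -303/71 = -4.27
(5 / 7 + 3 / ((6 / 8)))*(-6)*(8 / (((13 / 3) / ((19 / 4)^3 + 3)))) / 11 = -190377 / 364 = -523.01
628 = 628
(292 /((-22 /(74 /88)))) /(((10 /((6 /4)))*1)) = -1.67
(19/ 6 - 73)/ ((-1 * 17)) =419/ 102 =4.11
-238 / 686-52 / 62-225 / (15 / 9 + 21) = -11.11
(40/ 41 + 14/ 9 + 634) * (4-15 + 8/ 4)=-234880/ 41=-5728.78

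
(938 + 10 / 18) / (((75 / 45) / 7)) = 59129 / 15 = 3941.93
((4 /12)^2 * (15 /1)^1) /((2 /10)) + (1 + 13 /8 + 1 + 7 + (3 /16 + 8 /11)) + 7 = 14189 /528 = 26.87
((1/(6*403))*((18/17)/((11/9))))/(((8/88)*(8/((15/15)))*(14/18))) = 0.00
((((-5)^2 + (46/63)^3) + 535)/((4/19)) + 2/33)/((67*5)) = 7321627724/921423195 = 7.95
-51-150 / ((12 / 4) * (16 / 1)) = -54.12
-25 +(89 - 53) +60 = 71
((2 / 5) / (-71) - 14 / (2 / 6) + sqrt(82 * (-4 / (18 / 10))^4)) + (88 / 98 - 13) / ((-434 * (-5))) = -63432139 / 1509886 + 400 * sqrt(82) / 81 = 2.71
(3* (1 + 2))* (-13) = -117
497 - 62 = 435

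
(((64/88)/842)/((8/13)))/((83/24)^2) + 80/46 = 1276204472/733768057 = 1.74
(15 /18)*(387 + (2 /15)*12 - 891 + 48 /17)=-21232 /51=-416.31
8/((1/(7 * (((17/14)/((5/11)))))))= 748/5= 149.60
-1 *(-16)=16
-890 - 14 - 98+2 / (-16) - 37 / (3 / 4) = -25235 / 24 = -1051.46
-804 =-804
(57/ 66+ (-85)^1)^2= 3426201/ 484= 7078.93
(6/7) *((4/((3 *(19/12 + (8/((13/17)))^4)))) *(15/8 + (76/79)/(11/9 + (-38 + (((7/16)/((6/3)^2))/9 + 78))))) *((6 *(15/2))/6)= 626038291710/460909280926409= 0.00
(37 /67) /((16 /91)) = 3367 /1072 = 3.14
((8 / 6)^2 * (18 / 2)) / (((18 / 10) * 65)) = 16 / 117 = 0.14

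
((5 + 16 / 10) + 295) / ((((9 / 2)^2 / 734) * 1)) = 10932.07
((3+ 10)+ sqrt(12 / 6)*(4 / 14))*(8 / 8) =2*sqrt(2) / 7+ 13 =13.40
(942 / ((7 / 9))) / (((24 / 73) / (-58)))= -2991321 / 14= -213665.79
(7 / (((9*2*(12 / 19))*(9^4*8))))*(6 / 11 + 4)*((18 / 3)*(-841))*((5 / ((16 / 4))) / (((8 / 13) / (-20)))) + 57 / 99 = 956674681 / 83140992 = 11.51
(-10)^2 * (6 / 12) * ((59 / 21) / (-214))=-1475 / 2247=-0.66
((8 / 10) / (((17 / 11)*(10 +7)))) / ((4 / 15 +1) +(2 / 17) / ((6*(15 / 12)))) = 44 / 1853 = 0.02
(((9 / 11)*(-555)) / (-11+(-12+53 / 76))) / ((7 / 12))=303696 / 8701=34.90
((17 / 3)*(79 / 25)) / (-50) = -0.36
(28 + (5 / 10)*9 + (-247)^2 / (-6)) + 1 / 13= -395288 / 39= -10135.59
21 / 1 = 21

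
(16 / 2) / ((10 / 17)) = 68 / 5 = 13.60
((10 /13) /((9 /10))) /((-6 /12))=-200 /117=-1.71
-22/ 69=-0.32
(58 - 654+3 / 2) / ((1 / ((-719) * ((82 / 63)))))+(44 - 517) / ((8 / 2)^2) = 560778697 / 1008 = 556328.07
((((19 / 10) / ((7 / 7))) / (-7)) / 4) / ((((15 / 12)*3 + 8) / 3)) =-57 / 3290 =-0.02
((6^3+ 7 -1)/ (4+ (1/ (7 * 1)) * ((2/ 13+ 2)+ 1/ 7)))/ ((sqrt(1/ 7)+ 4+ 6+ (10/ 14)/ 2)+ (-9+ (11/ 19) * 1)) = 6457434620/ 234452523 -476470904 * sqrt(7)/ 234452523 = 22.17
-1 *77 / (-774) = 77 / 774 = 0.10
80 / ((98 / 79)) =64.49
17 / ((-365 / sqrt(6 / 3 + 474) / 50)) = -340*sqrt(119) / 73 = -50.81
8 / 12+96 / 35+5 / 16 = 6253 / 1680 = 3.72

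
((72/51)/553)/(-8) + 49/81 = 460406/761481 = 0.60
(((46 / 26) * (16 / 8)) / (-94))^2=529 / 373321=0.00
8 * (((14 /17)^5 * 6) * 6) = 154893312 /1419857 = 109.09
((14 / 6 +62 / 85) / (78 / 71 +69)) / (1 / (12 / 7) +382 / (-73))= -16191692 / 1723062285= -0.01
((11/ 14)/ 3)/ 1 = 11/ 42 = 0.26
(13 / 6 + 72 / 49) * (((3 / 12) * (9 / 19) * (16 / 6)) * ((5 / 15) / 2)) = 1069 / 5586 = 0.19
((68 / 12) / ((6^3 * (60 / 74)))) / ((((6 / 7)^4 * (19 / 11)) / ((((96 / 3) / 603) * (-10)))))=-16612519 / 902032524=-0.02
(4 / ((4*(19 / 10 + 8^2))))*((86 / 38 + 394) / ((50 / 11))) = 1.32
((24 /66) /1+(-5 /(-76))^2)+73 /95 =361007 /317680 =1.14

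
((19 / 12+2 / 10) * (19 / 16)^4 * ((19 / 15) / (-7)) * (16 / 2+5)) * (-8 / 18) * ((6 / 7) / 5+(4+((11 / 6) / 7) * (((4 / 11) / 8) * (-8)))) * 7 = 368535146863 / 3483648000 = 105.79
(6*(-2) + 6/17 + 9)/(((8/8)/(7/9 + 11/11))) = -80/17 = -4.71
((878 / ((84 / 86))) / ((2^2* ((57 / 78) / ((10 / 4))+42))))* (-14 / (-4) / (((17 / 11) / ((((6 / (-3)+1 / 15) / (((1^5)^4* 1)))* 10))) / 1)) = -391414595 / 1682388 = -232.65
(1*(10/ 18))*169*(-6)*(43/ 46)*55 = -1998425/ 69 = -28962.68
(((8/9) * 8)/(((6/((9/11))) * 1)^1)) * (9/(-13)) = -96/143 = -0.67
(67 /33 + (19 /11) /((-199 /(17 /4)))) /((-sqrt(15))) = -52363 * sqrt(15) /394020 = -0.51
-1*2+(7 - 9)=-4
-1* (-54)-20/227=12238/227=53.91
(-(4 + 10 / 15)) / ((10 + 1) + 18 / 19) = -266 / 681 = -0.39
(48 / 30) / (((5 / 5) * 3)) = 8 / 15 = 0.53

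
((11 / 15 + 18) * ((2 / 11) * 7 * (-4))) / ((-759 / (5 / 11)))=15736 / 275517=0.06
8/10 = 0.80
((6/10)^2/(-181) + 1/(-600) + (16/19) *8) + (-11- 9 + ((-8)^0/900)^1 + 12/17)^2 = 378.95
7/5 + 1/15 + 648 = 9742/15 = 649.47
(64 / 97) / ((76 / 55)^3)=166375 / 665323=0.25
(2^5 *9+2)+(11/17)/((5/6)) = 24716/85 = 290.78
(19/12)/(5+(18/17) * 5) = 323/2100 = 0.15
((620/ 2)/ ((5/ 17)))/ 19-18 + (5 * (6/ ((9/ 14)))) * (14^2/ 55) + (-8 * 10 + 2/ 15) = 129486/ 1045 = 123.91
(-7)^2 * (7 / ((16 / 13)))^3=36924979 / 4096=9014.89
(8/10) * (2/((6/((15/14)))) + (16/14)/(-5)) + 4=718/175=4.10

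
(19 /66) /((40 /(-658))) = -6251 /1320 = -4.74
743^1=743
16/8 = 2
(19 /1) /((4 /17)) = 323 /4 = 80.75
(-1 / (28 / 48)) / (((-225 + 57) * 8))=1 / 784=0.00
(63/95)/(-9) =-7/95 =-0.07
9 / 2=4.50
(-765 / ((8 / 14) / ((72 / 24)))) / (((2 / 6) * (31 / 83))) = -32259.56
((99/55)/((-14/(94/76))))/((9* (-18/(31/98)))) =1457/4692240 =0.00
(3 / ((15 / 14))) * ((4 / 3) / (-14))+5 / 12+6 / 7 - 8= -979 / 140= -6.99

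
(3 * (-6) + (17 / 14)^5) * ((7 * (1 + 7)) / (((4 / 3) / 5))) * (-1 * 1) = 123914625 / 38416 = 3225.60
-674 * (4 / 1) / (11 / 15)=-40440 / 11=-3676.36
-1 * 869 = -869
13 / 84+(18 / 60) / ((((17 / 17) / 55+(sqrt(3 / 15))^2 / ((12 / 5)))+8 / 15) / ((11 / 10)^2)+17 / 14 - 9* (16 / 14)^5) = 121002826913 / 891140720820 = 0.14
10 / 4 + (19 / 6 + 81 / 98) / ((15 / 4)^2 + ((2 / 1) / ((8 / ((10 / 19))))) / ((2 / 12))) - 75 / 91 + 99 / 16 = 1122654119 / 138050640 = 8.13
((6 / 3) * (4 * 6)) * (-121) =-5808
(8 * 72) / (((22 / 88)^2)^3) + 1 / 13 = 30670849 / 13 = 2359296.08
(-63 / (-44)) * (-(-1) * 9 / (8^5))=0.00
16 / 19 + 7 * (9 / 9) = 149 / 19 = 7.84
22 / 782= 11 / 391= 0.03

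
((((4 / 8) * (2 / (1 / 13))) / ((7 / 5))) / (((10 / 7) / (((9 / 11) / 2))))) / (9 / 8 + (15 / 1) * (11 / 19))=1482 / 5467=0.27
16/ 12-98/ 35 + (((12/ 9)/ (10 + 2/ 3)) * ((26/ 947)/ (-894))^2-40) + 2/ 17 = -5038359285232739/ 121849546447080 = -41.35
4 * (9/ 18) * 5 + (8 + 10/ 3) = 64/ 3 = 21.33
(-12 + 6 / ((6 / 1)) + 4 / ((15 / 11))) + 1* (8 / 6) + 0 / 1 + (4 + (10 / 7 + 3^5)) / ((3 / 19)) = 164498 / 105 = 1566.65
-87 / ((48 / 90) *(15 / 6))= -261 / 4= -65.25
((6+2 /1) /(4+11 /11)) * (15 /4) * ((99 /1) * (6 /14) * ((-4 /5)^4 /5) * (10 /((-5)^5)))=-912384 /13671875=-0.07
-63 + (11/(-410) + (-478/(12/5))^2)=292279987/7380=39604.33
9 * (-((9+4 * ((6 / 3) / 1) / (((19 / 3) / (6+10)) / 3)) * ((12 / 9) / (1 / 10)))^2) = -7757690.86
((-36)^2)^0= 1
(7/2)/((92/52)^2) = 1183/1058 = 1.12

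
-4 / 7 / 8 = -1 / 14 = -0.07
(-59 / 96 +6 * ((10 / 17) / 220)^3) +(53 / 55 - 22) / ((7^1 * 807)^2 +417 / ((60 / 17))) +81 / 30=4177664279446538509 / 2003276101628519520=2.09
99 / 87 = 33 / 29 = 1.14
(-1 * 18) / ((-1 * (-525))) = -6 / 175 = -0.03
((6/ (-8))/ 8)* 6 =-9/ 16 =-0.56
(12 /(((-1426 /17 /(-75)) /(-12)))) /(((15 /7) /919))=-39369960 /713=-55217.34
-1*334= -334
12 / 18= 2 / 3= 0.67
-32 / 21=-1.52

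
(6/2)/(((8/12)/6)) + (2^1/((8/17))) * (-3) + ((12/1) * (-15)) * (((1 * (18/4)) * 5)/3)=-5343/4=-1335.75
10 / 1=10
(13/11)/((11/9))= 117/121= 0.97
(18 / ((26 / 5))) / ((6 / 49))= 735 / 26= 28.27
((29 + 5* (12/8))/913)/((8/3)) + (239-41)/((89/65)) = 188024451/1300112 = 144.62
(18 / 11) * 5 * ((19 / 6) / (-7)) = -285 / 77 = -3.70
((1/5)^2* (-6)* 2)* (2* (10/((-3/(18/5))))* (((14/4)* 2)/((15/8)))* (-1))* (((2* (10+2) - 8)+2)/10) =-48384/625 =-77.41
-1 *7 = -7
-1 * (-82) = 82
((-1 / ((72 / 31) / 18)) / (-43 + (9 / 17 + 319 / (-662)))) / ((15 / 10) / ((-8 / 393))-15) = -1395496 / 685926153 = -0.00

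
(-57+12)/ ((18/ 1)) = -5/ 2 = -2.50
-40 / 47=-0.85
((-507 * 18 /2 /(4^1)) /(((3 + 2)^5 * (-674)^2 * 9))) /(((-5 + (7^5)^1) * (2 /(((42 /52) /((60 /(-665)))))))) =36309 /1526549070400000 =0.00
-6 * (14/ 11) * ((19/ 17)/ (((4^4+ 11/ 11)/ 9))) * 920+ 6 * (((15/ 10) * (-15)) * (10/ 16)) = -138158865/ 384472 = -359.35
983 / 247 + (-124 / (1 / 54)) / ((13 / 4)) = -507913 / 247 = -2056.33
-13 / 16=-0.81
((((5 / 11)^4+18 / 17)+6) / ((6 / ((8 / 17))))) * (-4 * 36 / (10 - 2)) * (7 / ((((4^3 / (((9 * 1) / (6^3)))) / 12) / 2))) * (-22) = 37118445 / 1538636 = 24.12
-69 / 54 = -23 / 18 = -1.28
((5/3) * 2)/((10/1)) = 1/3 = 0.33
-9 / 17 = -0.53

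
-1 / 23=-0.04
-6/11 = -0.55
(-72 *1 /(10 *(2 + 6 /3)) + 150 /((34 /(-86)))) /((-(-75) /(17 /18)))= -10801 /2250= -4.80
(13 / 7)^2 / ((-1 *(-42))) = 169 / 2058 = 0.08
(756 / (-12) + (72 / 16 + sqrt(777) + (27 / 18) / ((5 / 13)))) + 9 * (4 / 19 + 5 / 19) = -22.46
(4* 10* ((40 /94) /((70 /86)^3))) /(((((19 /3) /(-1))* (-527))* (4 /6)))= 11449008 /807097865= 0.01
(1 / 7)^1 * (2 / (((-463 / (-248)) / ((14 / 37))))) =0.06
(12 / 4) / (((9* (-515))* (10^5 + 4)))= -1 / 154506180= -0.00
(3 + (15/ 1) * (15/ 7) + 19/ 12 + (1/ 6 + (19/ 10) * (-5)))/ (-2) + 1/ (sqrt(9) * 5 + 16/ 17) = -206905/ 15176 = -13.63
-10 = -10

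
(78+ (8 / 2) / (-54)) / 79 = 2104 / 2133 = 0.99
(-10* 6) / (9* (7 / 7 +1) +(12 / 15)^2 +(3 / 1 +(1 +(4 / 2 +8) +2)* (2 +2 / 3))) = -1.07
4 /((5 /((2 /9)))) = 0.18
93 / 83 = 1.12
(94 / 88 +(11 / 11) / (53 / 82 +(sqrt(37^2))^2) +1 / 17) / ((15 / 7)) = 663176563 / 1260129420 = 0.53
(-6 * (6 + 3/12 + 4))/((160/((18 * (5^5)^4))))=-21114349365234375/32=-659823417663574.22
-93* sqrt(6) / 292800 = -31* sqrt(6) / 97600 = -0.00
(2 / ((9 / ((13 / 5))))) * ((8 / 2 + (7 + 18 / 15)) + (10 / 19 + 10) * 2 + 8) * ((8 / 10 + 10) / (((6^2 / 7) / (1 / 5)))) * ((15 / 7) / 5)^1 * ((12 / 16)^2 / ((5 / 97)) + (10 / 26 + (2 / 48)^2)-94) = -12134521189 / 34200000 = -354.81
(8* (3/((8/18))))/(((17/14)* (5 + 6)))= 756/187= 4.04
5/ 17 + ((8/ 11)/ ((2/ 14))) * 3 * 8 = 22903/ 187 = 122.48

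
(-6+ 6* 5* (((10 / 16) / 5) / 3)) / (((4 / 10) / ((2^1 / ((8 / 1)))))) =-95 / 32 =-2.97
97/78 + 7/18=191/117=1.63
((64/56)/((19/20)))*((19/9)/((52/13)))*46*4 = 7360/63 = 116.83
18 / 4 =4.50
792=792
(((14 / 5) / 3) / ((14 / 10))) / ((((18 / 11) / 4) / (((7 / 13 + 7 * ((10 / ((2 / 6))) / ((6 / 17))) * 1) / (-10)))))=-170324 / 1755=-97.05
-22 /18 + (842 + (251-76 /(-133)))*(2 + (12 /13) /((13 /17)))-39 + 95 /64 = 2363433481 /681408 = 3468.46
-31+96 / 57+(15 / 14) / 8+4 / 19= -61651 / 2128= -28.97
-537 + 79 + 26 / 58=-13269 / 29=-457.55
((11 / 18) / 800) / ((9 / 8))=11 / 16200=0.00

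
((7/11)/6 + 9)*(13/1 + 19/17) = 24040/187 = 128.56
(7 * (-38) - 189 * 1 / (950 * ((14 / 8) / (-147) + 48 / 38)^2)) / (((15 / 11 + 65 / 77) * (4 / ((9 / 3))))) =-3064553287719 / 33898076500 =-90.40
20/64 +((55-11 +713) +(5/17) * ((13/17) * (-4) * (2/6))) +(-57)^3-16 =-2558717969/13872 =-184451.99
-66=-66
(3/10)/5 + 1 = 53/50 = 1.06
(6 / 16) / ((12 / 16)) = 1 / 2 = 0.50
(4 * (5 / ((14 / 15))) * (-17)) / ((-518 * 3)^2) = -425 / 2817402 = -0.00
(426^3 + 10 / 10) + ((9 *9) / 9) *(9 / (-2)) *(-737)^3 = 32580177347 / 2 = 16290088673.50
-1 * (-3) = 3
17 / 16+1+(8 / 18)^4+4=640513 / 104976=6.10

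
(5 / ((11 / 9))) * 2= 90 / 11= 8.18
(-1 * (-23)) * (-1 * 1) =-23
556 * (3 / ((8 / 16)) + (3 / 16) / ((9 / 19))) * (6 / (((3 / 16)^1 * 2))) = 56897.33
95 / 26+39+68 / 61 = 69417 / 1586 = 43.77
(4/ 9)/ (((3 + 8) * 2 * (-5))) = -2/ 495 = -0.00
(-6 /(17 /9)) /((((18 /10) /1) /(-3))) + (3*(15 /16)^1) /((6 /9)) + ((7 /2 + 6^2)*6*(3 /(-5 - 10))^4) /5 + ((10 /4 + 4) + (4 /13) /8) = 356410439 /22100000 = 16.13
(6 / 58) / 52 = 3 / 1508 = 0.00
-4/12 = -1/3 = -0.33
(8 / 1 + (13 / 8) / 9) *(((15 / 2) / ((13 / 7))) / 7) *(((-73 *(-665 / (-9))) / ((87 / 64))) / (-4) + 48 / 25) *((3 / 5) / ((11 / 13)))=716208686 / 215325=3326.18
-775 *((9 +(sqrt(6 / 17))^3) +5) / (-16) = 2325 *sqrt(102) / 2312 +5425 / 8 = 688.28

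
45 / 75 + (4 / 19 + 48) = 48.81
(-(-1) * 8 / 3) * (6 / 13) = 1.23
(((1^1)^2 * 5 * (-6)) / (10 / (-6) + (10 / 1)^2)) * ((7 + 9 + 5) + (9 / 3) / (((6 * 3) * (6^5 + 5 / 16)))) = -47031186 / 7340839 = -6.41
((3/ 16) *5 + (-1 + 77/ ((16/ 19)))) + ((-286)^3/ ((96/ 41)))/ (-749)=241427531/ 17976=13430.55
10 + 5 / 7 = 75 / 7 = 10.71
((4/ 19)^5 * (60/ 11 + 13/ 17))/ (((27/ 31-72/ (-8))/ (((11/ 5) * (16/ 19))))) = 0.00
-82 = -82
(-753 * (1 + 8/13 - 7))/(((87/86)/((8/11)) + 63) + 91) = 36264480/1389817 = 26.09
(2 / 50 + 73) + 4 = 1926 / 25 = 77.04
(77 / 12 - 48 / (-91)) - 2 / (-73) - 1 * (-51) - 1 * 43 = 1193471 / 79716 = 14.97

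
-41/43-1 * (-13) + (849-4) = 36853/43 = 857.05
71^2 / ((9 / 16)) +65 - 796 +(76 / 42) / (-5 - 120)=64817261 / 7875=8230.76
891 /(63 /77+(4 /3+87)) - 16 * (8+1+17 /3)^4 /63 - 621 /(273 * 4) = -4583510594791 /390338676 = -11742.39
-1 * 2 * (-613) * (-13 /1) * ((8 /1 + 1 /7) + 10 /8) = -2095847 /14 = -149703.36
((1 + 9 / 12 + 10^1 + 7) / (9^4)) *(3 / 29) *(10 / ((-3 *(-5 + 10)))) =-25 / 126846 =-0.00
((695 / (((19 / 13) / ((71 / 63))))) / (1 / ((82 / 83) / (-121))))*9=-52601770 / 1335719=-39.38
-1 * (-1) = 1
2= 2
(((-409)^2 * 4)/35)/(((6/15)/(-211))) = -10084654.57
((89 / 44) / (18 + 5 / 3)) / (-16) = -267 / 41536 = -0.01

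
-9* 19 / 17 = -171 / 17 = -10.06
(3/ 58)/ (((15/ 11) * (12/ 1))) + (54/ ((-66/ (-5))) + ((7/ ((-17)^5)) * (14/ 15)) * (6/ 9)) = 667563726499/ 163056377880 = 4.09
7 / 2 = 3.50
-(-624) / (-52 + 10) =-104 / 7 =-14.86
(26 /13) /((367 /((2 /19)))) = 4 /6973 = 0.00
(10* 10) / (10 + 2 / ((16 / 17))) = 800 / 97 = 8.25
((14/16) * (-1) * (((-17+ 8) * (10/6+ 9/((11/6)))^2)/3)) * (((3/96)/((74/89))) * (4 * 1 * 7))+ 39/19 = 3968795003/32664192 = 121.50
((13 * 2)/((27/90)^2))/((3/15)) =13000/9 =1444.44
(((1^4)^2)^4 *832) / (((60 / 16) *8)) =416 / 15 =27.73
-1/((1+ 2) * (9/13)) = -13/27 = -0.48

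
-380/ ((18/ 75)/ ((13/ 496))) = -41.50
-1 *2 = -2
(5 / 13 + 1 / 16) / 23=93 / 4784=0.02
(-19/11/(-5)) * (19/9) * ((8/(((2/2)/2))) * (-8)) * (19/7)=-877952/3465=-253.38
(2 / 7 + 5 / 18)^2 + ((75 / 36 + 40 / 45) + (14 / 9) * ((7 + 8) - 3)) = 87145 / 3969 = 21.96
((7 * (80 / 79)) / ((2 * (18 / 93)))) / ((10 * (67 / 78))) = 11284 / 5293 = 2.13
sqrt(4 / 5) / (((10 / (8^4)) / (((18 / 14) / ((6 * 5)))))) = 6144 * sqrt(5) / 875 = 15.70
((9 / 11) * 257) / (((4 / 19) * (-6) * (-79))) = 14649 / 6952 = 2.11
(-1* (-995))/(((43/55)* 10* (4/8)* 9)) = 10945/387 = 28.28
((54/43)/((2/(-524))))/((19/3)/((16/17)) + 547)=-679104/1142897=-0.59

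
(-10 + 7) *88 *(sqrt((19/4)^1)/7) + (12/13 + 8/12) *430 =26660/39 - 132 *sqrt(19)/7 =601.39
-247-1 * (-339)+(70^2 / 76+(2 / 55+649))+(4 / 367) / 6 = 926777648 / 1150545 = 805.51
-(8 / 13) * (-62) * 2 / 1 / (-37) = -992 / 481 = -2.06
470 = 470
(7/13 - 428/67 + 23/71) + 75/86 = -24749157/5318326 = -4.65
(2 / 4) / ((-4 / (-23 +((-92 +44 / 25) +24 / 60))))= 2821 / 200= 14.10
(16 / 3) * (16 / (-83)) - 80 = -81.03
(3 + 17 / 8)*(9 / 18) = 41 / 16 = 2.56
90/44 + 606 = 13377/22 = 608.05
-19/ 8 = -2.38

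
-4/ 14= -2/ 7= -0.29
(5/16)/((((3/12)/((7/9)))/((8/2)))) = 35/9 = 3.89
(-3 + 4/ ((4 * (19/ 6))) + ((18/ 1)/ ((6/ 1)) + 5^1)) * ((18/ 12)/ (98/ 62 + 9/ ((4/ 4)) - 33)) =-9393/ 26410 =-0.36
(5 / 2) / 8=0.31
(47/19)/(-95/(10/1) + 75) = 94/2489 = 0.04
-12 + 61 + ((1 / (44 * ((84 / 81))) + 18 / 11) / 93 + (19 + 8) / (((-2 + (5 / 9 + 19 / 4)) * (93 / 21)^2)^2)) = 16120047979367 / 328817805008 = 49.02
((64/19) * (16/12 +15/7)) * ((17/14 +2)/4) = 8760/931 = 9.41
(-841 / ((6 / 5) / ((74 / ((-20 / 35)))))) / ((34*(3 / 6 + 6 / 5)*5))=1089095 / 3468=314.04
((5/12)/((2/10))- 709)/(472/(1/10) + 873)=-499/3948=-0.13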